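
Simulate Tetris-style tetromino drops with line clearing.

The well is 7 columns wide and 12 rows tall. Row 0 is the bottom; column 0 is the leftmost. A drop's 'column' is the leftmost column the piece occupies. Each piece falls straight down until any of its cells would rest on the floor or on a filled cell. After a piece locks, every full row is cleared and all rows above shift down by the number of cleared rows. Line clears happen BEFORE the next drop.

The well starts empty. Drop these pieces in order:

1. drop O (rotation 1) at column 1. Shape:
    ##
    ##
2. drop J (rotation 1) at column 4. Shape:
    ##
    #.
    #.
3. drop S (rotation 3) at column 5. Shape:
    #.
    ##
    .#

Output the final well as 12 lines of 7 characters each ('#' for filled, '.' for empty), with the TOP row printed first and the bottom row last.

Drop 1: O rot1 at col 1 lands with bottom-row=0; cleared 0 line(s) (total 0); column heights now [0 2 2 0 0 0 0], max=2
Drop 2: J rot1 at col 4 lands with bottom-row=0; cleared 0 line(s) (total 0); column heights now [0 2 2 0 3 3 0], max=3
Drop 3: S rot3 at col 5 lands with bottom-row=2; cleared 0 line(s) (total 0); column heights now [0 2 2 0 3 5 4], max=5

Answer: .......
.......
.......
.......
.......
.......
.......
.....#.
.....##
....###
.##.#..
.##.#..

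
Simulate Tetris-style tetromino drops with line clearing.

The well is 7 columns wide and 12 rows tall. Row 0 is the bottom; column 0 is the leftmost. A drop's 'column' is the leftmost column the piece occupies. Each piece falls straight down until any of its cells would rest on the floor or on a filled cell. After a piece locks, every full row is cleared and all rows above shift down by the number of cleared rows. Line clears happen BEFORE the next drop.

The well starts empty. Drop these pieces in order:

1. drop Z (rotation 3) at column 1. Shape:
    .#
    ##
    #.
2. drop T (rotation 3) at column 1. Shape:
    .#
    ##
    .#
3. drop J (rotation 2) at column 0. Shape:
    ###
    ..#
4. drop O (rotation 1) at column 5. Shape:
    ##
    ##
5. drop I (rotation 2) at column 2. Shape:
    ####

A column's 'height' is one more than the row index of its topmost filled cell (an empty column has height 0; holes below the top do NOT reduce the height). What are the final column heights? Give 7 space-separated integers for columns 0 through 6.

Drop 1: Z rot3 at col 1 lands with bottom-row=0; cleared 0 line(s) (total 0); column heights now [0 2 3 0 0 0 0], max=3
Drop 2: T rot3 at col 1 lands with bottom-row=3; cleared 0 line(s) (total 0); column heights now [0 5 6 0 0 0 0], max=6
Drop 3: J rot2 at col 0 lands with bottom-row=6; cleared 0 line(s) (total 0); column heights now [8 8 8 0 0 0 0], max=8
Drop 4: O rot1 at col 5 lands with bottom-row=0; cleared 0 line(s) (total 0); column heights now [8 8 8 0 0 2 2], max=8
Drop 5: I rot2 at col 2 lands with bottom-row=8; cleared 0 line(s) (total 0); column heights now [8 8 9 9 9 9 2], max=9

Answer: 8 8 9 9 9 9 2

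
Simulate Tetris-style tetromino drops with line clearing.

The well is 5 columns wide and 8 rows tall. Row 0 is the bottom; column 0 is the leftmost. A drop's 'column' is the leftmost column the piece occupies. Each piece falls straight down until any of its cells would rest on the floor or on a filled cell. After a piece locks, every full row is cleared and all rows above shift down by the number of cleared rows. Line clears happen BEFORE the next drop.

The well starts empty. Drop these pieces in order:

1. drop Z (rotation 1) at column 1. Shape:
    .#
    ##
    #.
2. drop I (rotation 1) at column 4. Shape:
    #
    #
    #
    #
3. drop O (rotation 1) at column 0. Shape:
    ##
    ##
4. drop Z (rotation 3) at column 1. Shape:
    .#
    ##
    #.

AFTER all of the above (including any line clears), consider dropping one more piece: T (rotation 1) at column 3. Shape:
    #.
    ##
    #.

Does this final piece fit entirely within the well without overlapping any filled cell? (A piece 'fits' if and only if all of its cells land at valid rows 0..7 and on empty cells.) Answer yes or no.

Drop 1: Z rot1 at col 1 lands with bottom-row=0; cleared 0 line(s) (total 0); column heights now [0 2 3 0 0], max=3
Drop 2: I rot1 at col 4 lands with bottom-row=0; cleared 0 line(s) (total 0); column heights now [0 2 3 0 4], max=4
Drop 3: O rot1 at col 0 lands with bottom-row=2; cleared 0 line(s) (total 0); column heights now [4 4 3 0 4], max=4
Drop 4: Z rot3 at col 1 lands with bottom-row=4; cleared 0 line(s) (total 0); column heights now [4 6 7 0 4], max=7
Test piece T rot1 at col 3 (width 2): heights before test = [4 6 7 0 4]; fits = True

Answer: yes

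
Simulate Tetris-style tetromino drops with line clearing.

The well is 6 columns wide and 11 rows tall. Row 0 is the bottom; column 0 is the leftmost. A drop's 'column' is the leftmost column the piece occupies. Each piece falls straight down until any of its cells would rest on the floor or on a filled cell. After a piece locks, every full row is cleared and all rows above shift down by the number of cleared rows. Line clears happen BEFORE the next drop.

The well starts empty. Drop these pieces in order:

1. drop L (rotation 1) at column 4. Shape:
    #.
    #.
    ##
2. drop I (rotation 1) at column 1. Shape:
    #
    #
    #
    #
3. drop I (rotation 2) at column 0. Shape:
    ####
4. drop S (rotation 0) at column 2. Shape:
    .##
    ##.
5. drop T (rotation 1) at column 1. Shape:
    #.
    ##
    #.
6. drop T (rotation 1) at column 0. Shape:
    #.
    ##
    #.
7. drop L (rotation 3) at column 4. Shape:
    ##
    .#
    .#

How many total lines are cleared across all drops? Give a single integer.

Answer: 0

Derivation:
Drop 1: L rot1 at col 4 lands with bottom-row=0; cleared 0 line(s) (total 0); column heights now [0 0 0 0 3 1], max=3
Drop 2: I rot1 at col 1 lands with bottom-row=0; cleared 0 line(s) (total 0); column heights now [0 4 0 0 3 1], max=4
Drop 3: I rot2 at col 0 lands with bottom-row=4; cleared 0 line(s) (total 0); column heights now [5 5 5 5 3 1], max=5
Drop 4: S rot0 at col 2 lands with bottom-row=5; cleared 0 line(s) (total 0); column heights now [5 5 6 7 7 1], max=7
Drop 5: T rot1 at col 1 lands with bottom-row=5; cleared 0 line(s) (total 0); column heights now [5 8 7 7 7 1], max=8
Drop 6: T rot1 at col 0 lands with bottom-row=7; cleared 0 line(s) (total 0); column heights now [10 9 7 7 7 1], max=10
Drop 7: L rot3 at col 4 lands with bottom-row=5; cleared 0 line(s) (total 0); column heights now [10 9 7 7 8 8], max=10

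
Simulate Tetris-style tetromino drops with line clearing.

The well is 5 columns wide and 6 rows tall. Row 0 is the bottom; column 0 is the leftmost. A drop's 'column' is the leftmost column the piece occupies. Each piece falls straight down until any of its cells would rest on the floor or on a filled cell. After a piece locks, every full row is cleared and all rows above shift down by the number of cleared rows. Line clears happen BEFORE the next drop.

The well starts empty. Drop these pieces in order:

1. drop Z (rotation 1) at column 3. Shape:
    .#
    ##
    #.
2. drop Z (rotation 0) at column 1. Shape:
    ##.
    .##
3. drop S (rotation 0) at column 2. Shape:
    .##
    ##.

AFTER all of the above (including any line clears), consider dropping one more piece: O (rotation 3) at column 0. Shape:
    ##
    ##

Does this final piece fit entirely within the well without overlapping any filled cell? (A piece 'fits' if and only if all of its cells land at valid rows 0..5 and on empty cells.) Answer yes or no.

Drop 1: Z rot1 at col 3 lands with bottom-row=0; cleared 0 line(s) (total 0); column heights now [0 0 0 2 3], max=3
Drop 2: Z rot0 at col 1 lands with bottom-row=2; cleared 0 line(s) (total 0); column heights now [0 4 4 3 3], max=4
Drop 3: S rot0 at col 2 lands with bottom-row=4; cleared 0 line(s) (total 0); column heights now [0 4 5 6 6], max=6
Test piece O rot3 at col 0 (width 2): heights before test = [0 4 5 6 6]; fits = True

Answer: yes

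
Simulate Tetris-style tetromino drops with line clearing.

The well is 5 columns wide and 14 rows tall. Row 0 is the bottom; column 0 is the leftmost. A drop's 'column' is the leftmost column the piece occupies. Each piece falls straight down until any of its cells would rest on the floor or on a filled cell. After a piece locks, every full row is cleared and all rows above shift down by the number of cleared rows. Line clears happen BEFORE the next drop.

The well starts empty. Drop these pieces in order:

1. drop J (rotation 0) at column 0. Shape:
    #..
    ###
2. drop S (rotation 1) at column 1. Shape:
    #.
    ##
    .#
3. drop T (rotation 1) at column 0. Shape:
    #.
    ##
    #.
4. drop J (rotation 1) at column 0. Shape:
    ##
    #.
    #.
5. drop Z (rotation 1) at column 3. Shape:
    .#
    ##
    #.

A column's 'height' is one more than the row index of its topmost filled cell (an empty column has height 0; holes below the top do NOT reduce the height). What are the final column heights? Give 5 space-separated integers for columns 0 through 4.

Answer: 9 9 3 2 3

Derivation:
Drop 1: J rot0 at col 0 lands with bottom-row=0; cleared 0 line(s) (total 0); column heights now [2 1 1 0 0], max=2
Drop 2: S rot1 at col 1 lands with bottom-row=1; cleared 0 line(s) (total 0); column heights now [2 4 3 0 0], max=4
Drop 3: T rot1 at col 0 lands with bottom-row=3; cleared 0 line(s) (total 0); column heights now [6 5 3 0 0], max=6
Drop 4: J rot1 at col 0 lands with bottom-row=6; cleared 0 line(s) (total 0); column heights now [9 9 3 0 0], max=9
Drop 5: Z rot1 at col 3 lands with bottom-row=0; cleared 0 line(s) (total 0); column heights now [9 9 3 2 3], max=9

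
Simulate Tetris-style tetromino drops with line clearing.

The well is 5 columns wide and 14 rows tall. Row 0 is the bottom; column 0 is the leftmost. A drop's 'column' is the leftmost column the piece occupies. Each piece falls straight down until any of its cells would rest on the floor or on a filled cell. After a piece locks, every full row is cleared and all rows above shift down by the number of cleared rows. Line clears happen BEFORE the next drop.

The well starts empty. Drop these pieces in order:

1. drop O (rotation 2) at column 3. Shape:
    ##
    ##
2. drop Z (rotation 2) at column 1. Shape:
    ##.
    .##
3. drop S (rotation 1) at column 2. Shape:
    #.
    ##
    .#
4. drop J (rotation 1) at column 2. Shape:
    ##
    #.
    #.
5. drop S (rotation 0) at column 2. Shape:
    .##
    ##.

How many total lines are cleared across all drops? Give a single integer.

Answer: 0

Derivation:
Drop 1: O rot2 at col 3 lands with bottom-row=0; cleared 0 line(s) (total 0); column heights now [0 0 0 2 2], max=2
Drop 2: Z rot2 at col 1 lands with bottom-row=2; cleared 0 line(s) (total 0); column heights now [0 4 4 3 2], max=4
Drop 3: S rot1 at col 2 lands with bottom-row=3; cleared 0 line(s) (total 0); column heights now [0 4 6 5 2], max=6
Drop 4: J rot1 at col 2 lands with bottom-row=6; cleared 0 line(s) (total 0); column heights now [0 4 9 9 2], max=9
Drop 5: S rot0 at col 2 lands with bottom-row=9; cleared 0 line(s) (total 0); column heights now [0 4 10 11 11], max=11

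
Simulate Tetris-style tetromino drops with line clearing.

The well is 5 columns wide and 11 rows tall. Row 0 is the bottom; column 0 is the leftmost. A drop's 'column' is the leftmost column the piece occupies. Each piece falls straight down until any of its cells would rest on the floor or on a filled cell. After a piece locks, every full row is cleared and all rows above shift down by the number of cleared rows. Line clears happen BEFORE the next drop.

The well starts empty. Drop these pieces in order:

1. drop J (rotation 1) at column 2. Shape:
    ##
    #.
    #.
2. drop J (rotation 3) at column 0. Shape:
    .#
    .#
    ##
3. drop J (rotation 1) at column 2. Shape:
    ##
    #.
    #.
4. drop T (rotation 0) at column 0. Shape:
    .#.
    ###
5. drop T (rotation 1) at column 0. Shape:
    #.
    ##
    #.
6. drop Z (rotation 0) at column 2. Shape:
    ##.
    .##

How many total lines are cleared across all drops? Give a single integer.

Answer: 1

Derivation:
Drop 1: J rot1 at col 2 lands with bottom-row=0; cleared 0 line(s) (total 0); column heights now [0 0 3 3 0], max=3
Drop 2: J rot3 at col 0 lands with bottom-row=0; cleared 0 line(s) (total 0); column heights now [1 3 3 3 0], max=3
Drop 3: J rot1 at col 2 lands with bottom-row=3; cleared 0 line(s) (total 0); column heights now [1 3 6 6 0], max=6
Drop 4: T rot0 at col 0 lands with bottom-row=6; cleared 0 line(s) (total 0); column heights now [7 8 7 6 0], max=8
Drop 5: T rot1 at col 0 lands with bottom-row=7; cleared 0 line(s) (total 0); column heights now [10 9 7 6 0], max=10
Drop 6: Z rot0 at col 2 lands with bottom-row=6; cleared 1 line(s) (total 1); column heights now [9 8 7 7 0], max=9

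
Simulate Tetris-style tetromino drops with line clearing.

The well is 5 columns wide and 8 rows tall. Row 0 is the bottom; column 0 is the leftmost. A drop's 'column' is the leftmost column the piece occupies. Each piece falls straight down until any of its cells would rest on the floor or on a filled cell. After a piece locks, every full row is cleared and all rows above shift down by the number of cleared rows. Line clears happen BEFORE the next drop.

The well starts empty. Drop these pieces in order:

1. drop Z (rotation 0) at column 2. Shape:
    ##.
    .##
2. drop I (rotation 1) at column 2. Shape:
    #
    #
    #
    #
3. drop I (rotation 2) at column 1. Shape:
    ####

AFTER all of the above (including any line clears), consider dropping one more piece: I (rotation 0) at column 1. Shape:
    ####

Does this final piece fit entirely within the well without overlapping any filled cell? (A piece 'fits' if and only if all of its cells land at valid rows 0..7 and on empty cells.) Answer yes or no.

Drop 1: Z rot0 at col 2 lands with bottom-row=0; cleared 0 line(s) (total 0); column heights now [0 0 2 2 1], max=2
Drop 2: I rot1 at col 2 lands with bottom-row=2; cleared 0 line(s) (total 0); column heights now [0 0 6 2 1], max=6
Drop 3: I rot2 at col 1 lands with bottom-row=6; cleared 0 line(s) (total 0); column heights now [0 7 7 7 7], max=7
Test piece I rot0 at col 1 (width 4): heights before test = [0 7 7 7 7]; fits = True

Answer: yes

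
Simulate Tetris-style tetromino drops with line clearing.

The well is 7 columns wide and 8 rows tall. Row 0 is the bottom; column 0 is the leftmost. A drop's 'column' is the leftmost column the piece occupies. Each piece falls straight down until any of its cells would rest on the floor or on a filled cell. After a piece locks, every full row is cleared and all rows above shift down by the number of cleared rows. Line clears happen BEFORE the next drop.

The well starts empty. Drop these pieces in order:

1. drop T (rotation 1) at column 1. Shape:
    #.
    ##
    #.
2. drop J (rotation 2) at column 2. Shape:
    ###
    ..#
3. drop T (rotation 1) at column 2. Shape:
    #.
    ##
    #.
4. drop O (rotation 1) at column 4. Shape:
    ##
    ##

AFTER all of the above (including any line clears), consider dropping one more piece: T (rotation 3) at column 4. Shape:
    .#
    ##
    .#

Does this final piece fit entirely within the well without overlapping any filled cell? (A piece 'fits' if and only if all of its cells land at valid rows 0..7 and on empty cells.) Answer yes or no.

Drop 1: T rot1 at col 1 lands with bottom-row=0; cleared 0 line(s) (total 0); column heights now [0 3 2 0 0 0 0], max=3
Drop 2: J rot2 at col 2 lands with bottom-row=1; cleared 0 line(s) (total 0); column heights now [0 3 3 3 3 0 0], max=3
Drop 3: T rot1 at col 2 lands with bottom-row=3; cleared 0 line(s) (total 0); column heights now [0 3 6 5 3 0 0], max=6
Drop 4: O rot1 at col 4 lands with bottom-row=3; cleared 0 line(s) (total 0); column heights now [0 3 6 5 5 5 0], max=6
Test piece T rot3 at col 4 (width 2): heights before test = [0 3 6 5 5 5 0]; fits = True

Answer: yes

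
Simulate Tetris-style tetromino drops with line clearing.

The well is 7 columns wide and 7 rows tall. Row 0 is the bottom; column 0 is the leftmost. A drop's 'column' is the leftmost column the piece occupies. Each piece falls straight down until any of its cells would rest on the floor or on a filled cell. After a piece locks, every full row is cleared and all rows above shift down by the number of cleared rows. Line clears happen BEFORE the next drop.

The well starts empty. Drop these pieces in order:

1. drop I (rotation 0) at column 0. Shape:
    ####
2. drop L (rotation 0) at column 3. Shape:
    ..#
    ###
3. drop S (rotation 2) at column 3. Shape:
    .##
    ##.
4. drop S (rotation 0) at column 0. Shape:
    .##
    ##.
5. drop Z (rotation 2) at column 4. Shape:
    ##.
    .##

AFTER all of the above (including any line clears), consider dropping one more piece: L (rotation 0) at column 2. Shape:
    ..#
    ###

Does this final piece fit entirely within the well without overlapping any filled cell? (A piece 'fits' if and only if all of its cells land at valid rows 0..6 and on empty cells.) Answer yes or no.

Answer: no

Derivation:
Drop 1: I rot0 at col 0 lands with bottom-row=0; cleared 0 line(s) (total 0); column heights now [1 1 1 1 0 0 0], max=1
Drop 2: L rot0 at col 3 lands with bottom-row=1; cleared 0 line(s) (total 0); column heights now [1 1 1 2 2 3 0], max=3
Drop 3: S rot2 at col 3 lands with bottom-row=2; cleared 0 line(s) (total 0); column heights now [1 1 1 3 4 4 0], max=4
Drop 4: S rot0 at col 0 lands with bottom-row=1; cleared 0 line(s) (total 0); column heights now [2 3 3 3 4 4 0], max=4
Drop 5: Z rot2 at col 4 lands with bottom-row=4; cleared 0 line(s) (total 0); column heights now [2 3 3 3 6 6 5], max=6
Test piece L rot0 at col 2 (width 3): heights before test = [2 3 3 3 6 6 5]; fits = False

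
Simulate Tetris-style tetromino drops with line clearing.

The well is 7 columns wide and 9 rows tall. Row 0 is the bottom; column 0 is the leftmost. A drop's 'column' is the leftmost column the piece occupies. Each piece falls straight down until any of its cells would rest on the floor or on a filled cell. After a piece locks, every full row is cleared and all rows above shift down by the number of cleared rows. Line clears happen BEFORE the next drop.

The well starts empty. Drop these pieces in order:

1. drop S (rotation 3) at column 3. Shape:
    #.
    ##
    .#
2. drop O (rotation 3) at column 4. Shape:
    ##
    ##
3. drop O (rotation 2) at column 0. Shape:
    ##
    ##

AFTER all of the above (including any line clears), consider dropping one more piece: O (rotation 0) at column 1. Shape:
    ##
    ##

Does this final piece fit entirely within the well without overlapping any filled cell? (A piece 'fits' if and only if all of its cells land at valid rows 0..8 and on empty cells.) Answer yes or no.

Drop 1: S rot3 at col 3 lands with bottom-row=0; cleared 0 line(s) (total 0); column heights now [0 0 0 3 2 0 0], max=3
Drop 2: O rot3 at col 4 lands with bottom-row=2; cleared 0 line(s) (total 0); column heights now [0 0 0 3 4 4 0], max=4
Drop 3: O rot2 at col 0 lands with bottom-row=0; cleared 0 line(s) (total 0); column heights now [2 2 0 3 4 4 0], max=4
Test piece O rot0 at col 1 (width 2): heights before test = [2 2 0 3 4 4 0]; fits = True

Answer: yes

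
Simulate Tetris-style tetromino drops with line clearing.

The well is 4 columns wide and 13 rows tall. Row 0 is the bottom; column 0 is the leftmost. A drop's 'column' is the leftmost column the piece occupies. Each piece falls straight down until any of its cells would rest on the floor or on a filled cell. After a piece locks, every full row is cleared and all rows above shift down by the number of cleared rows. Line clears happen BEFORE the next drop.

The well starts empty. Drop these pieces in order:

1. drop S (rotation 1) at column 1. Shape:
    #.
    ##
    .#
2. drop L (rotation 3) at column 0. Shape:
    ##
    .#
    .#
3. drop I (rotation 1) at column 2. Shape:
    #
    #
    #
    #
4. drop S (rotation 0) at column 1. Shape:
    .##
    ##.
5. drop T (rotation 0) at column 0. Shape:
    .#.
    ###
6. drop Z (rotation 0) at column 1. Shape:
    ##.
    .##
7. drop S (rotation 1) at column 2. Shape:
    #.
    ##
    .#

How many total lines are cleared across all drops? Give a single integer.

Answer: 0

Derivation:
Drop 1: S rot1 at col 1 lands with bottom-row=0; cleared 0 line(s) (total 0); column heights now [0 3 2 0], max=3
Drop 2: L rot3 at col 0 lands with bottom-row=3; cleared 0 line(s) (total 0); column heights now [6 6 2 0], max=6
Drop 3: I rot1 at col 2 lands with bottom-row=2; cleared 0 line(s) (total 0); column heights now [6 6 6 0], max=6
Drop 4: S rot0 at col 1 lands with bottom-row=6; cleared 0 line(s) (total 0); column heights now [6 7 8 8], max=8
Drop 5: T rot0 at col 0 lands with bottom-row=8; cleared 0 line(s) (total 0); column heights now [9 10 9 8], max=10
Drop 6: Z rot0 at col 1 lands with bottom-row=9; cleared 0 line(s) (total 0); column heights now [9 11 11 10], max=11
Drop 7: S rot1 at col 2 lands with bottom-row=10; cleared 0 line(s) (total 0); column heights now [9 11 13 12], max=13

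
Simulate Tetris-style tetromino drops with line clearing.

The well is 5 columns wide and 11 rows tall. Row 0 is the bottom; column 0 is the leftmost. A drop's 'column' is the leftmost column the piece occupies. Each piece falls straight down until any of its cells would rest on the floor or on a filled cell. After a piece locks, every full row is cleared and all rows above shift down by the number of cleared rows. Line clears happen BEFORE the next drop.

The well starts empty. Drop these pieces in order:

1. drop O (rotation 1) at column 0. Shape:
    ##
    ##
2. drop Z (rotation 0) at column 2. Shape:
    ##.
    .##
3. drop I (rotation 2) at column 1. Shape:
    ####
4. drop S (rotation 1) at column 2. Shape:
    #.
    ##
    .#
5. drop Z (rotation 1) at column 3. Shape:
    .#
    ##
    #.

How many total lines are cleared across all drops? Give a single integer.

Drop 1: O rot1 at col 0 lands with bottom-row=0; cleared 0 line(s) (total 0); column heights now [2 2 0 0 0], max=2
Drop 2: Z rot0 at col 2 lands with bottom-row=0; cleared 0 line(s) (total 0); column heights now [2 2 2 2 1], max=2
Drop 3: I rot2 at col 1 lands with bottom-row=2; cleared 0 line(s) (total 0); column heights now [2 3 3 3 3], max=3
Drop 4: S rot1 at col 2 lands with bottom-row=3; cleared 0 line(s) (total 0); column heights now [2 3 6 5 3], max=6
Drop 5: Z rot1 at col 3 lands with bottom-row=5; cleared 0 line(s) (total 0); column heights now [2 3 6 7 8], max=8

Answer: 0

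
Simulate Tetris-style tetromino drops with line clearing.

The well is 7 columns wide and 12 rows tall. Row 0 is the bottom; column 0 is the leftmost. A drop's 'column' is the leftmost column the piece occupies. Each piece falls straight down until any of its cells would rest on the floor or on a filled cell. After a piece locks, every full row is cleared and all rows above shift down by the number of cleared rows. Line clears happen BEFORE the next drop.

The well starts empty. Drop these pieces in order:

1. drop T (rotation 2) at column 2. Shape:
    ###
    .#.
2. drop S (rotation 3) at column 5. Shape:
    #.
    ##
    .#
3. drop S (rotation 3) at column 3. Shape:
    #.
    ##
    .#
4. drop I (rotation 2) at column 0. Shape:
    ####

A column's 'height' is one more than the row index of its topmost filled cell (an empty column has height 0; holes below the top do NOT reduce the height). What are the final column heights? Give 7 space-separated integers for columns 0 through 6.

Drop 1: T rot2 at col 2 lands with bottom-row=0; cleared 0 line(s) (total 0); column heights now [0 0 2 2 2 0 0], max=2
Drop 2: S rot3 at col 5 lands with bottom-row=0; cleared 0 line(s) (total 0); column heights now [0 0 2 2 2 3 2], max=3
Drop 3: S rot3 at col 3 lands with bottom-row=2; cleared 0 line(s) (total 0); column heights now [0 0 2 5 4 3 2], max=5
Drop 4: I rot2 at col 0 lands with bottom-row=5; cleared 0 line(s) (total 0); column heights now [6 6 6 6 4 3 2], max=6

Answer: 6 6 6 6 4 3 2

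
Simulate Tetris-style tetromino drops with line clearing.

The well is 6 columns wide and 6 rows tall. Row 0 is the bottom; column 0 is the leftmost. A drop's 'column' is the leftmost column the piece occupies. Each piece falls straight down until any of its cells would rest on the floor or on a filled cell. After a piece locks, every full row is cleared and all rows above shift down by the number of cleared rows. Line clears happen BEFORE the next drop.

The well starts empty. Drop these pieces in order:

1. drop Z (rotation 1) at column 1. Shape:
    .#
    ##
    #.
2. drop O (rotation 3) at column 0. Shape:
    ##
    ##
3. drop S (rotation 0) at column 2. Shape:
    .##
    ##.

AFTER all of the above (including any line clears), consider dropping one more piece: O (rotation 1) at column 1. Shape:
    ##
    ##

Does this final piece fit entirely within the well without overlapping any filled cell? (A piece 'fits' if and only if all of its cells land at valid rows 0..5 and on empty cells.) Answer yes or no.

Drop 1: Z rot1 at col 1 lands with bottom-row=0; cleared 0 line(s) (total 0); column heights now [0 2 3 0 0 0], max=3
Drop 2: O rot3 at col 0 lands with bottom-row=2; cleared 0 line(s) (total 0); column heights now [4 4 3 0 0 0], max=4
Drop 3: S rot0 at col 2 lands with bottom-row=3; cleared 0 line(s) (total 0); column heights now [4 4 4 5 5 0], max=5
Test piece O rot1 at col 1 (width 2): heights before test = [4 4 4 5 5 0]; fits = True

Answer: yes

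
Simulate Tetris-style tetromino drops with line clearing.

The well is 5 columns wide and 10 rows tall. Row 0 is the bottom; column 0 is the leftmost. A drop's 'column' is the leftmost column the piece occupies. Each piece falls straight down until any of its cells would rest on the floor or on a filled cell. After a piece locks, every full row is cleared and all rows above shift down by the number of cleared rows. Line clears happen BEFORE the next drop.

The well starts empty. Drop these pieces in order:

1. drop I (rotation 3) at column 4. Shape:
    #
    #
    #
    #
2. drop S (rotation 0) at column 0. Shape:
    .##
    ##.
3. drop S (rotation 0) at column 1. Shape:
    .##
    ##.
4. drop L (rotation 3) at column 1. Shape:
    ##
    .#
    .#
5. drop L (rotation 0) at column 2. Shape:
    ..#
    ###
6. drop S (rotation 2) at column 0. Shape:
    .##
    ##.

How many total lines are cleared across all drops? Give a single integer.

Drop 1: I rot3 at col 4 lands with bottom-row=0; cleared 0 line(s) (total 0); column heights now [0 0 0 0 4], max=4
Drop 2: S rot0 at col 0 lands with bottom-row=0; cleared 0 line(s) (total 0); column heights now [1 2 2 0 4], max=4
Drop 3: S rot0 at col 1 lands with bottom-row=2; cleared 0 line(s) (total 0); column heights now [1 3 4 4 4], max=4
Drop 4: L rot3 at col 1 lands with bottom-row=4; cleared 0 line(s) (total 0); column heights now [1 7 7 4 4], max=7
Drop 5: L rot0 at col 2 lands with bottom-row=7; cleared 0 line(s) (total 0); column heights now [1 7 8 8 9], max=9
Drop 6: S rot2 at col 0 lands with bottom-row=7; cleared 1 line(s) (total 1); column heights now [1 8 8 4 8], max=8

Answer: 1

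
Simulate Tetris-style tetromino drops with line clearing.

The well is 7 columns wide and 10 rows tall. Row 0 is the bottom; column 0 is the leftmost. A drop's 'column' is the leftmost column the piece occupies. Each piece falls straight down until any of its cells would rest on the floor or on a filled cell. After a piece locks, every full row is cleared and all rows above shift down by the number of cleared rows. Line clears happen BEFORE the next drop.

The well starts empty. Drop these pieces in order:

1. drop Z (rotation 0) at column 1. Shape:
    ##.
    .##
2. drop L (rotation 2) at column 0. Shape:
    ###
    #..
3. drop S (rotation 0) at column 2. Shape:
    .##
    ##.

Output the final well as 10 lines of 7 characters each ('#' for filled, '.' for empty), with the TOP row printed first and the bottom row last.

Drop 1: Z rot0 at col 1 lands with bottom-row=0; cleared 0 line(s) (total 0); column heights now [0 2 2 1 0 0 0], max=2
Drop 2: L rot2 at col 0 lands with bottom-row=1; cleared 0 line(s) (total 0); column heights now [3 3 3 1 0 0 0], max=3
Drop 3: S rot0 at col 2 lands with bottom-row=3; cleared 0 line(s) (total 0); column heights now [3 3 4 5 5 0 0], max=5

Answer: .......
.......
.......
.......
.......
...##..
..##...
###....
###....
..##...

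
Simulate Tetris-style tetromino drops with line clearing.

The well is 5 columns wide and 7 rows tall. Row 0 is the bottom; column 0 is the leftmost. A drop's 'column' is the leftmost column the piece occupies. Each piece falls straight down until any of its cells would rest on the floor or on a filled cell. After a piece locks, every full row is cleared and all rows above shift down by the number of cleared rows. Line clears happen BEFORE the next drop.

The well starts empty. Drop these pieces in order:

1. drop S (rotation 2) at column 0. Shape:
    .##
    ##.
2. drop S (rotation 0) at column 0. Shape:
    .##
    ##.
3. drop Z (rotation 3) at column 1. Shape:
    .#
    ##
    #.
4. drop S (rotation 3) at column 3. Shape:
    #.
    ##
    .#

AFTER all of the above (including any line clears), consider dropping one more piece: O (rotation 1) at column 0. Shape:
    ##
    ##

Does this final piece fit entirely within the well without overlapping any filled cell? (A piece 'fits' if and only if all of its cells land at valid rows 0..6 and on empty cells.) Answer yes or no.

Drop 1: S rot2 at col 0 lands with bottom-row=0; cleared 0 line(s) (total 0); column heights now [1 2 2 0 0], max=2
Drop 2: S rot0 at col 0 lands with bottom-row=2; cleared 0 line(s) (total 0); column heights now [3 4 4 0 0], max=4
Drop 3: Z rot3 at col 1 lands with bottom-row=4; cleared 0 line(s) (total 0); column heights now [3 6 7 0 0], max=7
Drop 4: S rot3 at col 3 lands with bottom-row=0; cleared 0 line(s) (total 0); column heights now [3 6 7 3 2], max=7
Test piece O rot1 at col 0 (width 2): heights before test = [3 6 7 3 2]; fits = False

Answer: no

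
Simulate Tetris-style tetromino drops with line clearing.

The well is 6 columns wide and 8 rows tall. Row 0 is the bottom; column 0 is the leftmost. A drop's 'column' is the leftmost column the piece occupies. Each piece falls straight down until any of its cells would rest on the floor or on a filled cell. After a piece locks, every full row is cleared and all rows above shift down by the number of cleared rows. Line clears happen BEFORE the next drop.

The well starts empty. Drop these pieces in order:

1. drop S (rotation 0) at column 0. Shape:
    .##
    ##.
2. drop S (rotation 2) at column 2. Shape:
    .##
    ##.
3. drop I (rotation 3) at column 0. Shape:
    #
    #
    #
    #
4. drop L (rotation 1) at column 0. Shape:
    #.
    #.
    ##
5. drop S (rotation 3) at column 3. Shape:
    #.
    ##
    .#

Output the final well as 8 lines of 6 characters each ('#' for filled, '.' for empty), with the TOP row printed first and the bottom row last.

Drop 1: S rot0 at col 0 lands with bottom-row=0; cleared 0 line(s) (total 0); column heights now [1 2 2 0 0 0], max=2
Drop 2: S rot2 at col 2 lands with bottom-row=2; cleared 0 line(s) (total 0); column heights now [1 2 3 4 4 0], max=4
Drop 3: I rot3 at col 0 lands with bottom-row=1; cleared 0 line(s) (total 0); column heights now [5 2 3 4 4 0], max=5
Drop 4: L rot1 at col 0 lands with bottom-row=5; cleared 0 line(s) (total 0); column heights now [8 6 3 4 4 0], max=8
Drop 5: S rot3 at col 3 lands with bottom-row=4; cleared 0 line(s) (total 0); column heights now [8 6 3 7 6 0], max=8

Answer: #.....
#..#..
##.##.
#...#.
#..##.
#.##..
###...
##....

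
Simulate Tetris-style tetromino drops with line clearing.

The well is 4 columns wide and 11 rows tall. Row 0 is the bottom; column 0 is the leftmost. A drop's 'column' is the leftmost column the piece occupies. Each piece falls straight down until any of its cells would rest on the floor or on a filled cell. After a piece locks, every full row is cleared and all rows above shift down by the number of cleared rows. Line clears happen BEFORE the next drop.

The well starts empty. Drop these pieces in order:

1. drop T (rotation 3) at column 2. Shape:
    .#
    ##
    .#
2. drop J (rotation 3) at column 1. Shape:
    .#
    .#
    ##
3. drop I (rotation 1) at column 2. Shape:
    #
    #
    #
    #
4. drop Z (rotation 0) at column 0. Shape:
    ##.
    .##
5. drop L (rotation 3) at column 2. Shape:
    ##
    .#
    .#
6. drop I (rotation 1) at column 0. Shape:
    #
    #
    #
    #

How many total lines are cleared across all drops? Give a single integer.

Answer: 2

Derivation:
Drop 1: T rot3 at col 2 lands with bottom-row=0; cleared 0 line(s) (total 0); column heights now [0 0 2 3], max=3
Drop 2: J rot3 at col 1 lands with bottom-row=2; cleared 0 line(s) (total 0); column heights now [0 3 5 3], max=5
Drop 3: I rot1 at col 2 lands with bottom-row=5; cleared 0 line(s) (total 0); column heights now [0 3 9 3], max=9
Drop 4: Z rot0 at col 0 lands with bottom-row=9; cleared 0 line(s) (total 0); column heights now [11 11 10 3], max=11
Drop 5: L rot3 at col 2 lands with bottom-row=8; cleared 1 line(s) (total 1); column heights now [0 10 10 10], max=10
Drop 6: I rot1 at col 0 lands with bottom-row=0; cleared 1 line(s) (total 2); column heights now [3 9 9 9], max=9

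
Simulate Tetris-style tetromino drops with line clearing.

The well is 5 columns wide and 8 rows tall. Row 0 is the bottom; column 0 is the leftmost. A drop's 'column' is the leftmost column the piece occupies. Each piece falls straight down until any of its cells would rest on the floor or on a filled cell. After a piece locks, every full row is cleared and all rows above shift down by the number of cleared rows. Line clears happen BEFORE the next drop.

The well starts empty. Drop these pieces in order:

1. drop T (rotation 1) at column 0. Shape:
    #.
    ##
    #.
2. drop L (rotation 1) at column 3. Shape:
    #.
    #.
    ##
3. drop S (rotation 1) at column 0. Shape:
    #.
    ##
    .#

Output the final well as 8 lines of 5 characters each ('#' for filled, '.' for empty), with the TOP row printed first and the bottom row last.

Drop 1: T rot1 at col 0 lands with bottom-row=0; cleared 0 line(s) (total 0); column heights now [3 2 0 0 0], max=3
Drop 2: L rot1 at col 3 lands with bottom-row=0; cleared 0 line(s) (total 0); column heights now [3 2 0 3 1], max=3
Drop 3: S rot1 at col 0 lands with bottom-row=2; cleared 0 line(s) (total 0); column heights now [5 4 0 3 1], max=5

Answer: .....
.....
.....
#....
##...
##.#.
##.#.
#..##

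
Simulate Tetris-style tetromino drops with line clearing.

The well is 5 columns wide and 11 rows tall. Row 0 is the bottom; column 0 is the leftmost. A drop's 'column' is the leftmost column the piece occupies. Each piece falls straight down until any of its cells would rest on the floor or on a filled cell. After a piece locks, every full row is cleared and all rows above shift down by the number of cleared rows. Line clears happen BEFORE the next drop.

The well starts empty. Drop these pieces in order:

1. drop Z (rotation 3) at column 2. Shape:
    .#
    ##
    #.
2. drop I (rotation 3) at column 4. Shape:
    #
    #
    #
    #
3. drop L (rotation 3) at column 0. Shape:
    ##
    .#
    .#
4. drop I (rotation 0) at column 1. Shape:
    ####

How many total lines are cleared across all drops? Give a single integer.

Answer: 0

Derivation:
Drop 1: Z rot3 at col 2 lands with bottom-row=0; cleared 0 line(s) (total 0); column heights now [0 0 2 3 0], max=3
Drop 2: I rot3 at col 4 lands with bottom-row=0; cleared 0 line(s) (total 0); column heights now [0 0 2 3 4], max=4
Drop 3: L rot3 at col 0 lands with bottom-row=0; cleared 0 line(s) (total 0); column heights now [3 3 2 3 4], max=4
Drop 4: I rot0 at col 1 lands with bottom-row=4; cleared 0 line(s) (total 0); column heights now [3 5 5 5 5], max=5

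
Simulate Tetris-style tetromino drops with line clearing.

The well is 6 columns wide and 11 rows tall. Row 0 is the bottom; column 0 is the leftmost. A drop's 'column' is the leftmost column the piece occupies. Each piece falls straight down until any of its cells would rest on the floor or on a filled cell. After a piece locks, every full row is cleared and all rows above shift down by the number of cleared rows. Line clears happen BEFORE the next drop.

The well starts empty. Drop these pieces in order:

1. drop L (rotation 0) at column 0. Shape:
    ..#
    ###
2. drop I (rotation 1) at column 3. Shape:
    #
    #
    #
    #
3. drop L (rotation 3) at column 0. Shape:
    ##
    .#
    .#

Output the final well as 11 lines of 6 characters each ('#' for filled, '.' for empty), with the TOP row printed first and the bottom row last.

Drop 1: L rot0 at col 0 lands with bottom-row=0; cleared 0 line(s) (total 0); column heights now [1 1 2 0 0 0], max=2
Drop 2: I rot1 at col 3 lands with bottom-row=0; cleared 0 line(s) (total 0); column heights now [1 1 2 4 0 0], max=4
Drop 3: L rot3 at col 0 lands with bottom-row=1; cleared 0 line(s) (total 0); column heights now [4 4 2 4 0 0], max=4

Answer: ......
......
......
......
......
......
......
##.#..
.#.#..
.###..
####..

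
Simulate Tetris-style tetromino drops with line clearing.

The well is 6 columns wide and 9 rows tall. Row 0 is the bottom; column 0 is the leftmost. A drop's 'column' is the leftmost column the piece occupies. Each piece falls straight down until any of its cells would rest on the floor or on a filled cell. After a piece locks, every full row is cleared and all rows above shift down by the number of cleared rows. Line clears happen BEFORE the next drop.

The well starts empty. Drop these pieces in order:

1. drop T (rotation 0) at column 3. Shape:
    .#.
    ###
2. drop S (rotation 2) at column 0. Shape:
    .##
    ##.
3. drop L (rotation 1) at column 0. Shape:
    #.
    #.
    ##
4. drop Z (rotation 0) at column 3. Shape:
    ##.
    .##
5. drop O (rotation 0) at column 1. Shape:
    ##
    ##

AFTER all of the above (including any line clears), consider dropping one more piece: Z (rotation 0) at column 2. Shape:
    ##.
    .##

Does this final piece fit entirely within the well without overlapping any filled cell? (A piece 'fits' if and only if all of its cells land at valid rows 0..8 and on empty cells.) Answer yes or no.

Answer: yes

Derivation:
Drop 1: T rot0 at col 3 lands with bottom-row=0; cleared 0 line(s) (total 0); column heights now [0 0 0 1 2 1], max=2
Drop 2: S rot2 at col 0 lands with bottom-row=0; cleared 0 line(s) (total 0); column heights now [1 2 2 1 2 1], max=2
Drop 3: L rot1 at col 0 lands with bottom-row=2; cleared 0 line(s) (total 0); column heights now [5 3 2 1 2 1], max=5
Drop 4: Z rot0 at col 3 lands with bottom-row=2; cleared 0 line(s) (total 0); column heights now [5 3 2 4 4 3], max=5
Drop 5: O rot0 at col 1 lands with bottom-row=3; cleared 0 line(s) (total 0); column heights now [5 5 5 4 4 3], max=5
Test piece Z rot0 at col 2 (width 3): heights before test = [5 5 5 4 4 3]; fits = True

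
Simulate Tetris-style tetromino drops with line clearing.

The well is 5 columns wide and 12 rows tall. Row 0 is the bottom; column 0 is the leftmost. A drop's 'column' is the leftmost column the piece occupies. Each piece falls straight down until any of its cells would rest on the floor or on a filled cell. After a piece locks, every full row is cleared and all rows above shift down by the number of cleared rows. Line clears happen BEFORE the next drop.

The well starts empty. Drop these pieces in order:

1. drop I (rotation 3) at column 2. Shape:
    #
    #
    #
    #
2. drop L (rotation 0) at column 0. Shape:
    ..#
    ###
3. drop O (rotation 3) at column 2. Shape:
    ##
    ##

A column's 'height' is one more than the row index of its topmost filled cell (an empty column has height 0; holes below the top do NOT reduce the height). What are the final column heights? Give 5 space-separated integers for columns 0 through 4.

Answer: 5 5 8 8 0

Derivation:
Drop 1: I rot3 at col 2 lands with bottom-row=0; cleared 0 line(s) (total 0); column heights now [0 0 4 0 0], max=4
Drop 2: L rot0 at col 0 lands with bottom-row=4; cleared 0 line(s) (total 0); column heights now [5 5 6 0 0], max=6
Drop 3: O rot3 at col 2 lands with bottom-row=6; cleared 0 line(s) (total 0); column heights now [5 5 8 8 0], max=8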